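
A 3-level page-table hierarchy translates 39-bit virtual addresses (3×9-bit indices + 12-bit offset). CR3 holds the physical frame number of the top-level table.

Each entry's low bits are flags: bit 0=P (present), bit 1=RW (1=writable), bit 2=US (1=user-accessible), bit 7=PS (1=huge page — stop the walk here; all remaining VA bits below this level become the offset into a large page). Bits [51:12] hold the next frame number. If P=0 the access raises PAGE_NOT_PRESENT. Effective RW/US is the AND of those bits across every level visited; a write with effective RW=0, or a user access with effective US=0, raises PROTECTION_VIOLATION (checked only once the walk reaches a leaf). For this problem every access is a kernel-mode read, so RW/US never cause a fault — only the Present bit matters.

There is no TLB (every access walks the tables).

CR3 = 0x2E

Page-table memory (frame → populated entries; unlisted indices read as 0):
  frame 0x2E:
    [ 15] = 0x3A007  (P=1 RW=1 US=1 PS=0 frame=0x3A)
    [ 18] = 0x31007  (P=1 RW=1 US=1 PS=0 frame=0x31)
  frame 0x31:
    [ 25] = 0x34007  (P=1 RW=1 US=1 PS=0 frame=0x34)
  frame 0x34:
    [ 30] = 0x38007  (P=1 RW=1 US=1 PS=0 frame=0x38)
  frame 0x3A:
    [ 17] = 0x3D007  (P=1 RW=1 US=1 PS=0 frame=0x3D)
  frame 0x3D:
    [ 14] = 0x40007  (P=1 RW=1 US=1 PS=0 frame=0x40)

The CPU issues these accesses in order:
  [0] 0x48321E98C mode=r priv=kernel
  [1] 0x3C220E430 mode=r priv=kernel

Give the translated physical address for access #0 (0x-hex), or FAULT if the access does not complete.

Trace:
#0 VA=0x48321E98C (r,kernel):
  L0 @0x2E[18] → 0x31007  P=1,RW=1,US=1,PS=0
  L1 @0x31[25] → 0x34007  P=1,RW=1,US=1,PS=0
  L2 @0x34[30] → 0x38007  P=1,RW=1,US=1,PS=0
  ✓ 0x3898C  — 3 lookups
#1 VA=0x3C220E430 (r,kernel):
  L0 @0x2E[15] → 0x3A007  P=1,RW=1,US=1,PS=0
  L1 @0x3A[17] → 0x3D007  P=1,RW=1,US=1,PS=0
  L2 @0x3D[14] → 0x40007  P=1,RW=1,US=1,PS=0
  ✓ 0x40430  — 3 lookups

Access #0 PA: 0x3898C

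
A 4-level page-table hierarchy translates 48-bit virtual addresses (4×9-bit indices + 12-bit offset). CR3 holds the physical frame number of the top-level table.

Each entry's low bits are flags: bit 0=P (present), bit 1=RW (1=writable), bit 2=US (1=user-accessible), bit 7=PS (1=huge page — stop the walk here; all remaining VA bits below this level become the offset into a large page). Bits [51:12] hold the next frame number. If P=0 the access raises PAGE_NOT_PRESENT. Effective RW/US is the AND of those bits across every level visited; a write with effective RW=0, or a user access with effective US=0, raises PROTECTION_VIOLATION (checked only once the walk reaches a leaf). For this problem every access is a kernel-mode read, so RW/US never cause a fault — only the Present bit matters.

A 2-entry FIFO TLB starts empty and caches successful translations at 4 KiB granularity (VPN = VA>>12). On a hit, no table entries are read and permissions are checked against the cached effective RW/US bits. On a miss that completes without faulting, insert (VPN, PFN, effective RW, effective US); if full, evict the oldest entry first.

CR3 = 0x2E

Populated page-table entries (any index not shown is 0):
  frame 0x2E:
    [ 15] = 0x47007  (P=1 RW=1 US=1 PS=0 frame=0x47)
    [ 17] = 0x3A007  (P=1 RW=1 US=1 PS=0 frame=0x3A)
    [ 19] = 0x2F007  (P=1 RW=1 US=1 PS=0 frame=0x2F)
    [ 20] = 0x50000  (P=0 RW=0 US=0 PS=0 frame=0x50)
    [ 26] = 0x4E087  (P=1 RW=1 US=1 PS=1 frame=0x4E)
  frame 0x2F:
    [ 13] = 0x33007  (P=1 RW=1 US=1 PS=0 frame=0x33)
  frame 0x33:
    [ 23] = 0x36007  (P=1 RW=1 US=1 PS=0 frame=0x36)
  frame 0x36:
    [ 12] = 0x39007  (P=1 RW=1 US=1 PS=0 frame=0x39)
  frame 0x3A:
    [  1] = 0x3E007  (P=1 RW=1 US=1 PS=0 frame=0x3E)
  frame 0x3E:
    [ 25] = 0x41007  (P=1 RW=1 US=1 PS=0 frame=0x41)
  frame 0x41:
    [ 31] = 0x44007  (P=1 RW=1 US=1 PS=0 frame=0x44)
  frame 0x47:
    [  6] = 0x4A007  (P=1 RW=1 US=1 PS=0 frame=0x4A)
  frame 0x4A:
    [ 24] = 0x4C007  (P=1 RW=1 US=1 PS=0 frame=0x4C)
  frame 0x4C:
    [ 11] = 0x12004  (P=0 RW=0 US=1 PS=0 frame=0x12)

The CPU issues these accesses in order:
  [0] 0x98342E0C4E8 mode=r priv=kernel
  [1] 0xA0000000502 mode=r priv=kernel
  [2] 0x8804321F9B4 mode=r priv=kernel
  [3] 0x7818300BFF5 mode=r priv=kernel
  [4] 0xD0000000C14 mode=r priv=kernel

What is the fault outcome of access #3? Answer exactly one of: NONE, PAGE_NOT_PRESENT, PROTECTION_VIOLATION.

Walk each access:
#0 VA=0x98342E0C4E8 (r,kernel):
  [0] read 0x2E idx=19: raw=0x2F007 flags P=1 W=1 U=1 S=0
  [1] read 0x2F idx=13: raw=0x33007 flags P=1 W=1 U=1 S=0
  [2] read 0x33 idx=23: raw=0x36007 flags P=1 W=1 U=1 S=0
  [3] read 0x36 idx=12: raw=0x39007 flags P=1 W=1 U=1 S=0
  ⇒ phys 0x394E8  [4 reads]
#1 VA=0xA0000000502 (r,kernel):
  [0] read 0x2E idx=20: raw=0x50000 flags P=0 W=0 U=0 S=0
  ✗ PAGE_NOT_PRESENT  [1 reads]
#2 VA=0x8804321F9B4 (r,kernel):
  [0] read 0x2E idx=17: raw=0x3A007 flags P=1 W=1 U=1 S=0
  [1] read 0x3A idx=1: raw=0x3E007 flags P=1 W=1 U=1 S=0
  [2] read 0x3E idx=25: raw=0x41007 flags P=1 W=1 U=1 S=0
  [3] read 0x41 idx=31: raw=0x44007 flags P=1 W=1 U=1 S=0
  ⇒ phys 0x449B4  [4 reads]
#3 VA=0x7818300BFF5 (r,kernel):
  [0] read 0x2E idx=15: raw=0x47007 flags P=1 W=1 U=1 S=0
  [1] read 0x47 idx=6: raw=0x4A007 flags P=1 W=1 U=1 S=0
  [2] read 0x4A idx=24: raw=0x4C007 flags P=1 W=1 U=1 S=0
  [3] read 0x4C idx=11: raw=0x12004 flags P=0 W=0 U=1 S=0
  ✗ PAGE_NOT_PRESENT  [4 reads]
#4 VA=0xD0000000C14 (r,kernel):
  [0] read 0x2E idx=26: raw=0x4E087 flags P=1 W=1 U=1 S=1
  ⇒ phys 0x4EC14 (huge @L0)  [1 reads]

Access #3 fault: PAGE_NOT_PRESENT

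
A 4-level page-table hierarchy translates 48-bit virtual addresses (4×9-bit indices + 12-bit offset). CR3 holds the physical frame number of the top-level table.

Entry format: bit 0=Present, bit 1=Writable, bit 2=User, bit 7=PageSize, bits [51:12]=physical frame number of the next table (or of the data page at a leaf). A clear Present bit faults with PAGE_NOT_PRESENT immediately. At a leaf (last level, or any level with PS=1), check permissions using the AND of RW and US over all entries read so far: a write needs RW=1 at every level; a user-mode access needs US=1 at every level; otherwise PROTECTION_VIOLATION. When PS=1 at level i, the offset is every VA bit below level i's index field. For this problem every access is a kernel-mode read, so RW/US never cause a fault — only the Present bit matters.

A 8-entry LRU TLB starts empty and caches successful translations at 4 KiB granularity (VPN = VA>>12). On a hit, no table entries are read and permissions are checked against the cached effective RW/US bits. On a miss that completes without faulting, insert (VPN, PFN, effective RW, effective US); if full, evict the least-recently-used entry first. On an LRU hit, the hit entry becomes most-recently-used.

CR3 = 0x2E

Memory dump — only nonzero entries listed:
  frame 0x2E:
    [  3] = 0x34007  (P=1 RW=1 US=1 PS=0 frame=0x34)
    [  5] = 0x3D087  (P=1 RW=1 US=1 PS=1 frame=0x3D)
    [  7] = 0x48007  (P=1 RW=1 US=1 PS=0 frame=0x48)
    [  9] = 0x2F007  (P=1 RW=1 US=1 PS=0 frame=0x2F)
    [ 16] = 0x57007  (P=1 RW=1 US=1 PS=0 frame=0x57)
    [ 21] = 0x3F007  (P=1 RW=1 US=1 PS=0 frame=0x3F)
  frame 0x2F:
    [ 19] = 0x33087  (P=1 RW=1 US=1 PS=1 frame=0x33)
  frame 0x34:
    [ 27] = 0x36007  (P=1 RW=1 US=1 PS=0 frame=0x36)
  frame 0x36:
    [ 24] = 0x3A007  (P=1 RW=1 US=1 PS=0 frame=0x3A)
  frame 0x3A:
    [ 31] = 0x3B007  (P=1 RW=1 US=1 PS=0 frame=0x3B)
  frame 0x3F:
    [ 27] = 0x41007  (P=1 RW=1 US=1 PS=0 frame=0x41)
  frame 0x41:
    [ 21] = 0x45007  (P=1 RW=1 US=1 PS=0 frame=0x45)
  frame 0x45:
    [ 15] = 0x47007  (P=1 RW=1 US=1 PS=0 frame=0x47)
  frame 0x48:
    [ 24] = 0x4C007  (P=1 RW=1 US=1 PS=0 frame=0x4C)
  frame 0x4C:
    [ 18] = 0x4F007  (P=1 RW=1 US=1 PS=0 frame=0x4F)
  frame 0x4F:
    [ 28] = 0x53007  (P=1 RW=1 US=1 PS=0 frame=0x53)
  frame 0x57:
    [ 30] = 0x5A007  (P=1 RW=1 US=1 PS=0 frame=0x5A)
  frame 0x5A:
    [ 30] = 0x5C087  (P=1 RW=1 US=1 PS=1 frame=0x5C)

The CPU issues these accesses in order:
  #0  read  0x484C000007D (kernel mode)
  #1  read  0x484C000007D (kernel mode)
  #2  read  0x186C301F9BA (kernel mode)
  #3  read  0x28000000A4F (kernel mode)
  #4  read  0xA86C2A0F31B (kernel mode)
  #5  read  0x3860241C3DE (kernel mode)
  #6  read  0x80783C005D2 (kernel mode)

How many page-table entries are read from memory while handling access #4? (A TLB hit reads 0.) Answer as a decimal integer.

Per-access translation:
#0 VA=0x484C000007D (r,kernel):
  [0] read 0x2E idx=9: raw=0x2F007 flags P=1 W=1 U=1 S=0
  [1] read 0x2F idx=19: raw=0x33087 flags P=1 W=1 U=1 S=1
  ⇒ phys 0x3307D (huge @L1)  [2 reads]
#1 VA=0x484C000007D (r,kernel):
  TLB hit vpn=0x484C0000 → PA=0x3307D
#2 VA=0x186C301F9BA (r,kernel):
  [0] read 0x2E idx=3: raw=0x34007 flags P=1 W=1 U=1 S=0
  [1] read 0x34 idx=27: raw=0x36007 flags P=1 W=1 U=1 S=0
  [2] read 0x36 idx=24: raw=0x3A007 flags P=1 W=1 U=1 S=0
  [3] read 0x3A idx=31: raw=0x3B007 flags P=1 W=1 U=1 S=0
  ⇒ phys 0x3B9BA  [4 reads]
#3 VA=0x28000000A4F (r,kernel):
  [0] read 0x2E idx=5: raw=0x3D087 flags P=1 W=1 U=1 S=1
  ⇒ phys 0x3DA4F (huge @L0)  [1 reads]
#4 VA=0xA86C2A0F31B (r,kernel):
  [0] read 0x2E idx=21: raw=0x3F007 flags P=1 W=1 U=1 S=0
  [1] read 0x3F idx=27: raw=0x41007 flags P=1 W=1 U=1 S=0
  [2] read 0x41 idx=21: raw=0x45007 flags P=1 W=1 U=1 S=0
  [3] read 0x45 idx=15: raw=0x47007 flags P=1 W=1 U=1 S=0
  ⇒ phys 0x4731B  [4 reads]
#5 VA=0x3860241C3DE (r,kernel):
  [0] read 0x2E idx=7: raw=0x48007 flags P=1 W=1 U=1 S=0
  [1] read 0x48 idx=24: raw=0x4C007 flags P=1 W=1 U=1 S=0
  [2] read 0x4C idx=18: raw=0x4F007 flags P=1 W=1 U=1 S=0
  [3] read 0x4F idx=28: raw=0x53007 flags P=1 W=1 U=1 S=0
  ⇒ phys 0x533DE  [4 reads]
#6 VA=0x80783C005D2 (r,kernel):
  [0] read 0x2E idx=16: raw=0x57007 flags P=1 W=1 U=1 S=0
  [1] read 0x57 idx=30: raw=0x5A007 flags P=1 W=1 U=1 S=0
  [2] read 0x5A idx=30: raw=0x5C087 flags P=1 W=1 U=1 S=1
  ⇒ phys 0x5C5D2 (huge @L2)  [3 reads]

Entries read for #4: 4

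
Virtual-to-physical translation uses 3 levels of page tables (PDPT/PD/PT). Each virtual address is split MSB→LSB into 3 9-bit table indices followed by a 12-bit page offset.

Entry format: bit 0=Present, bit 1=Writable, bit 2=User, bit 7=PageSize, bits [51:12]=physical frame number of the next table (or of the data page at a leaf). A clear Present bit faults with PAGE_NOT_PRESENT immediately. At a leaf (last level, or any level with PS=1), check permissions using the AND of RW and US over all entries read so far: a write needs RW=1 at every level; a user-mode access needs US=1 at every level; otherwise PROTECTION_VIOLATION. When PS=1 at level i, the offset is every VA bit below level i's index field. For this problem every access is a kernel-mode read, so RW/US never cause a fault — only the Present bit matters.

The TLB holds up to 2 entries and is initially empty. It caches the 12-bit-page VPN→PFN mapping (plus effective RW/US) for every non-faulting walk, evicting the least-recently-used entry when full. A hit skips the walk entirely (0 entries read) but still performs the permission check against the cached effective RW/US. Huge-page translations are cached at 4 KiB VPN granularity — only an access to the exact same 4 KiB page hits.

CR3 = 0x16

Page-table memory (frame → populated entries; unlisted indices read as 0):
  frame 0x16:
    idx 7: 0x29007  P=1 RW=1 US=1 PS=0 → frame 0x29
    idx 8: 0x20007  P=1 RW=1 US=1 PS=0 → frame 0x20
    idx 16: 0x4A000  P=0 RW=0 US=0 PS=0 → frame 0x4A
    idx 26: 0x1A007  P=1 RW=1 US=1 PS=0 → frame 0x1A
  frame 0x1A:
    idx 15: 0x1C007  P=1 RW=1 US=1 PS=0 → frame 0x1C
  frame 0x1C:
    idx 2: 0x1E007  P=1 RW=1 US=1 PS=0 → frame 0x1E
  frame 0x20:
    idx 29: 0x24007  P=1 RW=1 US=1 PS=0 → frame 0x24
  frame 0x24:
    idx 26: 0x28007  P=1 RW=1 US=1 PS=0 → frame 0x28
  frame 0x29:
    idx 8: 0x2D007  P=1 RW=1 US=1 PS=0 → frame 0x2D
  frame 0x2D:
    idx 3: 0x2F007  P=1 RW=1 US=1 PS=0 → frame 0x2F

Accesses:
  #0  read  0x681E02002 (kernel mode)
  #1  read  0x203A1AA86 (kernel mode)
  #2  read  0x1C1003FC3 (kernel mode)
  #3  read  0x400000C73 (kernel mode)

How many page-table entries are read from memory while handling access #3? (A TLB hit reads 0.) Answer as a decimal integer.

Trace:
#0 VA=0x681E02002 (r,kernel):
  lvl0: tbl 0x16, slot 26 ⇒ 0x1A007 (P1/RW1/US1/PS0)
  lvl1: tbl 0x1A, slot 15 ⇒ 0x1C007 (P1/RW1/US1/PS0)
  lvl2: tbl 0x1C, slot 2 ⇒ 0x1E007 (P1/RW1/US1/PS0)
  → PA=0x1E002  (3 entries read)
#1 VA=0x203A1AA86 (r,kernel):
  lvl0: tbl 0x16, slot 8 ⇒ 0x20007 (P1/RW1/US1/PS0)
  lvl1: tbl 0x20, slot 29 ⇒ 0x24007 (P1/RW1/US1/PS0)
  lvl2: tbl 0x24, slot 26 ⇒ 0x28007 (P1/RW1/US1/PS0)
  → PA=0x28A86  (3 entries read)
#2 VA=0x1C1003FC3 (r,kernel):
  lvl0: tbl 0x16, slot 7 ⇒ 0x29007 (P1/RW1/US1/PS0)
  lvl1: tbl 0x29, slot 8 ⇒ 0x2D007 (P1/RW1/US1/PS0)
  lvl2: tbl 0x2D, slot 3 ⇒ 0x2F007 (P1/RW1/US1/PS0)
  → PA=0x2FFC3  (3 entries read)
#3 VA=0x400000C73 (r,kernel):
  lvl0: tbl 0x16, slot 16 ⇒ 0x4A000 (P0/RW0/US0/PS0)
  ⇒ fault: PAGE_NOT_PRESENT  — 1 lookups

Entries read for #3: 1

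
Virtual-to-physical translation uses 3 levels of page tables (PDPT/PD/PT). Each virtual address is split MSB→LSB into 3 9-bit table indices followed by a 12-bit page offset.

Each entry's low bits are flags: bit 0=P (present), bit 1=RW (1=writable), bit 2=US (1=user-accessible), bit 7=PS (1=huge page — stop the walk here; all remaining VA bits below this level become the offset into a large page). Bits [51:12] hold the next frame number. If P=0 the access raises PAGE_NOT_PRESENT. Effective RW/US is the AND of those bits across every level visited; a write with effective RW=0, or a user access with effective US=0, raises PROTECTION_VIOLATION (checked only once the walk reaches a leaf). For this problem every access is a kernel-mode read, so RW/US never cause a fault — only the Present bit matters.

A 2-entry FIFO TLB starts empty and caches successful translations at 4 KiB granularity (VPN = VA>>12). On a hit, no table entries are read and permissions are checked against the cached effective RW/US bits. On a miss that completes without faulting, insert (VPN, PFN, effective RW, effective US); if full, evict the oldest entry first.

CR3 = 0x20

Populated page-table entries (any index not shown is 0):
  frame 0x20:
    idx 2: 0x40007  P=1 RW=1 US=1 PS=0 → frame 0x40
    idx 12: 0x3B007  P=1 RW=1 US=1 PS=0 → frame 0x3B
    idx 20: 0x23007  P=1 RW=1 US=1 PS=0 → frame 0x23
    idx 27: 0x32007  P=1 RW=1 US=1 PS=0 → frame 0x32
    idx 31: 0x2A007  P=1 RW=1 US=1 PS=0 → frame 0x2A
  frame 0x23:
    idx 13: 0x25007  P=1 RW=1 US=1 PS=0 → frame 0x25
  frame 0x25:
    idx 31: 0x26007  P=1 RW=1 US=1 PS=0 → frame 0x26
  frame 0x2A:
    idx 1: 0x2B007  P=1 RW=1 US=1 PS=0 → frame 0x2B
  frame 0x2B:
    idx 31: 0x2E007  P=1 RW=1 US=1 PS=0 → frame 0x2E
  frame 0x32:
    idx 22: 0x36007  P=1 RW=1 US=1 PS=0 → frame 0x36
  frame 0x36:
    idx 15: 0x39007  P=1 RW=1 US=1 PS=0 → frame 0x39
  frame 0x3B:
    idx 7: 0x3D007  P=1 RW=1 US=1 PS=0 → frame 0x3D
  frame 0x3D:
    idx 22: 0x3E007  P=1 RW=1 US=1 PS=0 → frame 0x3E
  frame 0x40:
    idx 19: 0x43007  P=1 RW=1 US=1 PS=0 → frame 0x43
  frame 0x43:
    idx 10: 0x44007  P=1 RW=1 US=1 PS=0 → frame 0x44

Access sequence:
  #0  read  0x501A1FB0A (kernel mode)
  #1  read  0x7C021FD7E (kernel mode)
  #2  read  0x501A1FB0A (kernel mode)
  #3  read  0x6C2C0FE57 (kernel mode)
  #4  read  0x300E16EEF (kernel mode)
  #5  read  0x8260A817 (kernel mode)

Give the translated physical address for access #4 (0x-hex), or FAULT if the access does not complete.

Trace:
#0 VA=0x501A1FB0A (r,kernel):
  lvl0: tbl 0x20, slot 20 ⇒ 0x23007 (P1/RW1/US1/PS0)
  lvl1: tbl 0x23, slot 13 ⇒ 0x25007 (P1/RW1/US1/PS0)
  lvl2: tbl 0x25, slot 31 ⇒ 0x26007 (P1/RW1/US1/PS0)
  → PA=0x26B0A  (3 entries read)
#1 VA=0x7C021FD7E (r,kernel):
  lvl0: tbl 0x20, slot 31 ⇒ 0x2A007 (P1/RW1/US1/PS0)
  lvl1: tbl 0x2A, slot 1 ⇒ 0x2B007 (P1/RW1/US1/PS0)
  lvl2: tbl 0x2B, slot 31 ⇒ 0x2E007 (P1/RW1/US1/PS0)
  → PA=0x2ED7E  (3 entries read)
#2 VA=0x501A1FB0A (r,kernel):
  TLB hit vpn=0x501A1F → PA=0x26B0A
#3 VA=0x6C2C0FE57 (r,kernel):
  lvl0: tbl 0x20, slot 27 ⇒ 0x32007 (P1/RW1/US1/PS0)
  lvl1: tbl 0x32, slot 22 ⇒ 0x36007 (P1/RW1/US1/PS0)
  lvl2: tbl 0x36, slot 15 ⇒ 0x39007 (P1/RW1/US1/PS0)
  → PA=0x39E57  (3 entries read)
#4 VA=0x300E16EEF (r,kernel):
  lvl0: tbl 0x20, slot 12 ⇒ 0x3B007 (P1/RW1/US1/PS0)
  lvl1: tbl 0x3B, slot 7 ⇒ 0x3D007 (P1/RW1/US1/PS0)
  lvl2: tbl 0x3D, slot 22 ⇒ 0x3E007 (P1/RW1/US1/PS0)
  → PA=0x3EEEF  (3 entries read)
#5 VA=0x8260A817 (r,kernel):
  lvl0: tbl 0x20, slot 2 ⇒ 0x40007 (P1/RW1/US1/PS0)
  lvl1: tbl 0x40, slot 19 ⇒ 0x43007 (P1/RW1/US1/PS0)
  lvl2: tbl 0x43, slot 10 ⇒ 0x44007 (P1/RW1/US1/PS0)
  → PA=0x44817  (3 entries read)

Access #4 PA: 0x3EEEF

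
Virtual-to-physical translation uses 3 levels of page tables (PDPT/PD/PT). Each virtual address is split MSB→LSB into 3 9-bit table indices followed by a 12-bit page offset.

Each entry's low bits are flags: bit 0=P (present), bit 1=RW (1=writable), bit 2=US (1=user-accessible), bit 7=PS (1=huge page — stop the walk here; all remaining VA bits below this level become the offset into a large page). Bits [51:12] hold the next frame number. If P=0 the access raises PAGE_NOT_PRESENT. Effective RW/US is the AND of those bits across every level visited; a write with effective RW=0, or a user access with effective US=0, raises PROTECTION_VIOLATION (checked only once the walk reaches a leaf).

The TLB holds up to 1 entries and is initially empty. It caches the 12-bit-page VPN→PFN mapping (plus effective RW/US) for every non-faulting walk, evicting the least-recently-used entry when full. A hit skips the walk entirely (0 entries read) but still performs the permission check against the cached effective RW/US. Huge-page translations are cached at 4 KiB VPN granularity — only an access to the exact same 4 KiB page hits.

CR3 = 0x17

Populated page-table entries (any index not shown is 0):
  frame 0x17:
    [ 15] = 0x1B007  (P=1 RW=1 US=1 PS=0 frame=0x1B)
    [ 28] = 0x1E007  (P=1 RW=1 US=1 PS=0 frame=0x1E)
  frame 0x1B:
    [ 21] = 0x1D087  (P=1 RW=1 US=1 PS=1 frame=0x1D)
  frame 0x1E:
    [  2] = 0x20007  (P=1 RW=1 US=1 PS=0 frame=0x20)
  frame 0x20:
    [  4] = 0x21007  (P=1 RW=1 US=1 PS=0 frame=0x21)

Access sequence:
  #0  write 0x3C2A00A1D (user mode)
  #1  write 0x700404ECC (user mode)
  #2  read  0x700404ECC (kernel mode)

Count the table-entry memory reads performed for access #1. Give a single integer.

Walk each access:
#0 VA=0x3C2A00A1D (w,user):
  L0: frame=0x17 idx=15 entry=0x1B007 [P=1 RW=1 US=1 PS=0]
  L1: frame=0x1B idx=21 entry=0x1D087 [P=1 RW=1 US=1 PS=1]
  → PA=0x1DA1D (huge @L1)  (2 entries read)
#1 VA=0x700404ECC (w,user):
  L0: frame=0x17 idx=28 entry=0x1E007 [P=1 RW=1 US=1 PS=0]
  L1: frame=0x1E idx=2 entry=0x20007 [P=1 RW=1 US=1 PS=0]
  L2: frame=0x20 idx=4 entry=0x21007 [P=1 RW=1 US=1 PS=0]
  → PA=0x21ECC  (3 entries read)
#2 VA=0x700404ECC (r,kernel):
  TLB hit vpn=0x700404 → PA=0x21ECC

Entries read for #1: 3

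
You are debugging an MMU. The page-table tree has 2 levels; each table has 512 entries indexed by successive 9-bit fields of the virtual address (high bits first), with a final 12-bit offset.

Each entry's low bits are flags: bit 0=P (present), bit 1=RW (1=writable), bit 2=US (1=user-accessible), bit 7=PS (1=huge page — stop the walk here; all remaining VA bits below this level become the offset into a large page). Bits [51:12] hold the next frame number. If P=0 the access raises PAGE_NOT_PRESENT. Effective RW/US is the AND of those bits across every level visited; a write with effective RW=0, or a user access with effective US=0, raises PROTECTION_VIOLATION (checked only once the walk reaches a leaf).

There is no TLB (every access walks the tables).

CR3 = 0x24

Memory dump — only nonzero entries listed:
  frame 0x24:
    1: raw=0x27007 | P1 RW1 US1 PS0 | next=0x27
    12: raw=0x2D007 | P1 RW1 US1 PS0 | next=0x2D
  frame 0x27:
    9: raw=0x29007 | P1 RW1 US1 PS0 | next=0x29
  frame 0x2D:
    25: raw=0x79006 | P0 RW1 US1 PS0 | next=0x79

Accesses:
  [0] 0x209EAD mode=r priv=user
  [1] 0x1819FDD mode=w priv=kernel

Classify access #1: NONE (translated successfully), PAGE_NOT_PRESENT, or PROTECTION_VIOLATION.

Walk each access:
#0 VA=0x209EAD (r,user):
  lvl0: tbl 0x24, slot 1 ⇒ 0x27007 (P1/RW1/US1/PS0)
  lvl1: tbl 0x27, slot 9 ⇒ 0x29007 (P1/RW1/US1/PS0)
  → PA=0x29EAD  (2 entries read)
#1 VA=0x1819FDD (w,kernel):
  lvl0: tbl 0x24, slot 12 ⇒ 0x2D007 (P1/RW1/US1/PS0)
  lvl1: tbl 0x2D, slot 25 ⇒ 0x79006 (P0/RW1/US1/PS0)
  ⇒ fault: PAGE_NOT_PRESENT  — 2 lookups

Access #1 fault: PAGE_NOT_PRESENT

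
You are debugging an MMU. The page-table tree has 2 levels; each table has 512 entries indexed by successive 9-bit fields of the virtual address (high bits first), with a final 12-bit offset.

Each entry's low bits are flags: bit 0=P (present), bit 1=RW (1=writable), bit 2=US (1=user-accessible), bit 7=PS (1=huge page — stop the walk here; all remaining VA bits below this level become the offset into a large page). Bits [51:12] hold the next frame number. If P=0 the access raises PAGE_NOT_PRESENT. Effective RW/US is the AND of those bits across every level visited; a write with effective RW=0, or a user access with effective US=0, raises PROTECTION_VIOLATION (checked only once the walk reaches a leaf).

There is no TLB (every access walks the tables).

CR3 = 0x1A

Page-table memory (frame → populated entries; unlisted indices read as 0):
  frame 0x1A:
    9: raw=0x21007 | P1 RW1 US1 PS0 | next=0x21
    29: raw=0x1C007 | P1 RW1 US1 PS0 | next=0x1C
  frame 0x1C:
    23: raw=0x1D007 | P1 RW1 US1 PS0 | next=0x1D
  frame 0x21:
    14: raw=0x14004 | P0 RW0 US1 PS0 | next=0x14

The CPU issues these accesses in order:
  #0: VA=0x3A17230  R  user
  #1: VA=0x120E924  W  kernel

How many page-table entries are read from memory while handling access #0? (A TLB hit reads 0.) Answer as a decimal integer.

Per-access translation:
#0 VA=0x3A17230 (r,user):
  L0: frame=0x1A idx=29 entry=0x1C007 [P=1 RW=1 US=1 PS=0]
  L1: frame=0x1C idx=23 entry=0x1D007 [P=1 RW=1 US=1 PS=0]
  → PA=0x1D230  (2 entries read)
#1 VA=0x120E924 (w,kernel):
  L0: frame=0x1A idx=9 entry=0x21007 [P=1 RW=1 US=1 PS=0]
  L1: frame=0x21 idx=14 entry=0x14004 [P=0 RW=0 US=1 PS=0]
  ⇒ fault: PAGE_NOT_PRESENT  — 2 lookups

Entries read for #0: 2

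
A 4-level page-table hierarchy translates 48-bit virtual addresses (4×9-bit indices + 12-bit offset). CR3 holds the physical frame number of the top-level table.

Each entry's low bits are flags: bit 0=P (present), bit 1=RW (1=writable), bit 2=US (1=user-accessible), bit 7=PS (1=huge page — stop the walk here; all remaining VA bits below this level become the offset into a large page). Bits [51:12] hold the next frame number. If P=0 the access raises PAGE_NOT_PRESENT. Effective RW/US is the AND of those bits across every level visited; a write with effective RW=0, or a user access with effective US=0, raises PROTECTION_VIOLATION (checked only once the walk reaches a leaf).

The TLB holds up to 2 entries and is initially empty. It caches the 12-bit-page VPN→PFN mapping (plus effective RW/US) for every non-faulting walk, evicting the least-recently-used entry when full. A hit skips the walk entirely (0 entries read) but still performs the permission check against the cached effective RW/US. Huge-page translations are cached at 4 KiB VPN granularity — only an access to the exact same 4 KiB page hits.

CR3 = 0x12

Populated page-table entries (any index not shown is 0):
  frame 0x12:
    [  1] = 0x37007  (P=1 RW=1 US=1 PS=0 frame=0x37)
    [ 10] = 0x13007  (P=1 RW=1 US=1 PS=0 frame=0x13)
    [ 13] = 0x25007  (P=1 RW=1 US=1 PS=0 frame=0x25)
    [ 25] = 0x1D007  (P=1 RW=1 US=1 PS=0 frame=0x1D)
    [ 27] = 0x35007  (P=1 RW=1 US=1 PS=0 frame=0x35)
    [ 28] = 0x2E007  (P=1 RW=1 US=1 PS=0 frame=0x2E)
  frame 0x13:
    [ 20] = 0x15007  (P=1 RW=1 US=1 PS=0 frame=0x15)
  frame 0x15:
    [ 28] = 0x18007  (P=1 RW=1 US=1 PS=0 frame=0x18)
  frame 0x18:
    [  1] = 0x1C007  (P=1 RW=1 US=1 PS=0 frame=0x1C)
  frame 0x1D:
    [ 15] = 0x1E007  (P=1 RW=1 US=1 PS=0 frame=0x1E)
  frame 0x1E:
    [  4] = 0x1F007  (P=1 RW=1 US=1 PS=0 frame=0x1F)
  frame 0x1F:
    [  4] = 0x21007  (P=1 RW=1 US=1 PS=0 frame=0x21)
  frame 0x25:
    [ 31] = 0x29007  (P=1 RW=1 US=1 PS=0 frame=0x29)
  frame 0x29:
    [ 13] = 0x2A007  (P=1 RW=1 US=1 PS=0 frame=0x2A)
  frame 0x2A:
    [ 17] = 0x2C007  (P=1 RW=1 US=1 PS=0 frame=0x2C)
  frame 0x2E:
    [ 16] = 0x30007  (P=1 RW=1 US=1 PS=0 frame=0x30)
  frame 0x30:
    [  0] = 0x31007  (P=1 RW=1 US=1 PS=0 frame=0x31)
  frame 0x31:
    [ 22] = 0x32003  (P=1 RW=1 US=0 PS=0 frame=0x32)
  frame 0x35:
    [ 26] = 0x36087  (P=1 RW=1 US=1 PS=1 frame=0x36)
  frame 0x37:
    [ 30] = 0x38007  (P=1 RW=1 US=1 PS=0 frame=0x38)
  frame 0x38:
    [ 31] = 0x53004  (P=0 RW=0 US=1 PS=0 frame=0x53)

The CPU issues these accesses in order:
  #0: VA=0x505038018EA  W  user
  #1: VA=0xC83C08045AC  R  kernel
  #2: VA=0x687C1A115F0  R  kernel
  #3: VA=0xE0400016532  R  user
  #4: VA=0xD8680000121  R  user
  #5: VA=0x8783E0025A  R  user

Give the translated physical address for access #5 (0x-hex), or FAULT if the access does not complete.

Per-access translation:
#0 VA=0x505038018EA (w,user):
  L0 @0x12[10] → 0x13007  P=1,RW=1,US=1,PS=0
  L1 @0x13[20] → 0x15007  P=1,RW=1,US=1,PS=0
  L2 @0x15[28] → 0x18007  P=1,RW=1,US=1,PS=0
  L3 @0x18[1] → 0x1C007  P=1,RW=1,US=1,PS=0
  ✓ 0x1C8EA  — 4 lookups
#1 VA=0xC83C08045AC (r,kernel):
  L0 @0x12[25] → 0x1D007  P=1,RW=1,US=1,PS=0
  L1 @0x1D[15] → 0x1E007  P=1,RW=1,US=1,PS=0
  L2 @0x1E[4] → 0x1F007  P=1,RW=1,US=1,PS=0
  L3 @0x1F[4] → 0x21007  P=1,RW=1,US=1,PS=0
  ✓ 0x215AC  — 4 lookups
#2 VA=0x687C1A115F0 (r,kernel):
  L0 @0x12[13] → 0x25007  P=1,RW=1,US=1,PS=0
  L1 @0x25[31] → 0x29007  P=1,RW=1,US=1,PS=0
  L2 @0x29[13] → 0x2A007  P=1,RW=1,US=1,PS=0
  L3 @0x2A[17] → 0x2C007  P=1,RW=1,US=1,PS=0
  ✓ 0x2C5F0  — 4 lookups
#3 VA=0xE0400016532 (r,user):
  L0 @0x12[28] → 0x2E007  P=1,RW=1,US=1,PS=0
  L1 @0x2E[16] → 0x30007  P=1,RW=1,US=1,PS=0
  L2 @0x30[0] → 0x31007  P=1,RW=1,US=1,PS=0
  L3 @0x31[22] → 0x32003  P=1,RW=1,US=0,PS=0
  ⇒ fault: PROTECTION_VIOLATION  — 4 lookups
#4 VA=0xD8680000121 (r,user):
  L0 @0x12[27] → 0x35007  P=1,RW=1,US=1,PS=0
  L1 @0x35[26] → 0x36087  P=1,RW=1,US=1,PS=1
  ✓ 0x36121 (huge @L1)  — 2 lookups
#5 VA=0x8783E0025A (r,user):
  L0 @0x12[1] → 0x37007  P=1,RW=1,US=1,PS=0
  L1 @0x37[30] → 0x38007  P=1,RW=1,US=1,PS=0
  L2 @0x38[31] → 0x53004  P=0,RW=0,US=1,PS=0
  ⇒ fault: PAGE_NOT_PRESENT  — 3 lookups

Access #5 PA: FAULT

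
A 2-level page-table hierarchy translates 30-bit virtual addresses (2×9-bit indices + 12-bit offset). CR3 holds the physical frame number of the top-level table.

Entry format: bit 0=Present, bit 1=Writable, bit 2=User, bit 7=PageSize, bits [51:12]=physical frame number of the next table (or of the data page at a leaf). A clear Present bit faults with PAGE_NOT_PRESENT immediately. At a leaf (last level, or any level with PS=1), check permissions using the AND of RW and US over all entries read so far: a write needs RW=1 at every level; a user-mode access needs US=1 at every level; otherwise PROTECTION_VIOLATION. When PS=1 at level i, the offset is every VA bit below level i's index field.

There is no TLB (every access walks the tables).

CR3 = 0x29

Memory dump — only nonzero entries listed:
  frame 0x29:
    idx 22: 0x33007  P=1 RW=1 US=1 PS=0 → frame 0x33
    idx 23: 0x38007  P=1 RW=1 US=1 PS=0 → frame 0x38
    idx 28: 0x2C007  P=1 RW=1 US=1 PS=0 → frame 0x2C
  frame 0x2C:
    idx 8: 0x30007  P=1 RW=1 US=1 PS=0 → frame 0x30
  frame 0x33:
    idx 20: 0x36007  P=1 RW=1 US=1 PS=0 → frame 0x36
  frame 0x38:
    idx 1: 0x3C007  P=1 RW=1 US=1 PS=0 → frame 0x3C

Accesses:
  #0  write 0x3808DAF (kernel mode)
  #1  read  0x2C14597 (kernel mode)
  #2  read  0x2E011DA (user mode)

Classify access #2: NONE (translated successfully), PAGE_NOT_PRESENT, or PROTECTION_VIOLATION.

Walk each access:
#0 VA=0x3808DAF (w,kernel):
  lvl0: tbl 0x29, slot 28 ⇒ 0x2C007 (P1/RW1/US1/PS0)
  lvl1: tbl 0x2C, slot 8 ⇒ 0x30007 (P1/RW1/US1/PS0)
  ✓ 0x30DAF  — 2 lookups
#1 VA=0x2C14597 (r,kernel):
  lvl0: tbl 0x29, slot 22 ⇒ 0x33007 (P1/RW1/US1/PS0)
  lvl1: tbl 0x33, slot 20 ⇒ 0x36007 (P1/RW1/US1/PS0)
  ✓ 0x36597  — 2 lookups
#2 VA=0x2E011DA (r,user):
  lvl0: tbl 0x29, slot 23 ⇒ 0x38007 (P1/RW1/US1/PS0)
  lvl1: tbl 0x38, slot 1 ⇒ 0x3C007 (P1/RW1/US1/PS0)
  ✓ 0x3C1DA  — 2 lookups

Access #2 fault: NONE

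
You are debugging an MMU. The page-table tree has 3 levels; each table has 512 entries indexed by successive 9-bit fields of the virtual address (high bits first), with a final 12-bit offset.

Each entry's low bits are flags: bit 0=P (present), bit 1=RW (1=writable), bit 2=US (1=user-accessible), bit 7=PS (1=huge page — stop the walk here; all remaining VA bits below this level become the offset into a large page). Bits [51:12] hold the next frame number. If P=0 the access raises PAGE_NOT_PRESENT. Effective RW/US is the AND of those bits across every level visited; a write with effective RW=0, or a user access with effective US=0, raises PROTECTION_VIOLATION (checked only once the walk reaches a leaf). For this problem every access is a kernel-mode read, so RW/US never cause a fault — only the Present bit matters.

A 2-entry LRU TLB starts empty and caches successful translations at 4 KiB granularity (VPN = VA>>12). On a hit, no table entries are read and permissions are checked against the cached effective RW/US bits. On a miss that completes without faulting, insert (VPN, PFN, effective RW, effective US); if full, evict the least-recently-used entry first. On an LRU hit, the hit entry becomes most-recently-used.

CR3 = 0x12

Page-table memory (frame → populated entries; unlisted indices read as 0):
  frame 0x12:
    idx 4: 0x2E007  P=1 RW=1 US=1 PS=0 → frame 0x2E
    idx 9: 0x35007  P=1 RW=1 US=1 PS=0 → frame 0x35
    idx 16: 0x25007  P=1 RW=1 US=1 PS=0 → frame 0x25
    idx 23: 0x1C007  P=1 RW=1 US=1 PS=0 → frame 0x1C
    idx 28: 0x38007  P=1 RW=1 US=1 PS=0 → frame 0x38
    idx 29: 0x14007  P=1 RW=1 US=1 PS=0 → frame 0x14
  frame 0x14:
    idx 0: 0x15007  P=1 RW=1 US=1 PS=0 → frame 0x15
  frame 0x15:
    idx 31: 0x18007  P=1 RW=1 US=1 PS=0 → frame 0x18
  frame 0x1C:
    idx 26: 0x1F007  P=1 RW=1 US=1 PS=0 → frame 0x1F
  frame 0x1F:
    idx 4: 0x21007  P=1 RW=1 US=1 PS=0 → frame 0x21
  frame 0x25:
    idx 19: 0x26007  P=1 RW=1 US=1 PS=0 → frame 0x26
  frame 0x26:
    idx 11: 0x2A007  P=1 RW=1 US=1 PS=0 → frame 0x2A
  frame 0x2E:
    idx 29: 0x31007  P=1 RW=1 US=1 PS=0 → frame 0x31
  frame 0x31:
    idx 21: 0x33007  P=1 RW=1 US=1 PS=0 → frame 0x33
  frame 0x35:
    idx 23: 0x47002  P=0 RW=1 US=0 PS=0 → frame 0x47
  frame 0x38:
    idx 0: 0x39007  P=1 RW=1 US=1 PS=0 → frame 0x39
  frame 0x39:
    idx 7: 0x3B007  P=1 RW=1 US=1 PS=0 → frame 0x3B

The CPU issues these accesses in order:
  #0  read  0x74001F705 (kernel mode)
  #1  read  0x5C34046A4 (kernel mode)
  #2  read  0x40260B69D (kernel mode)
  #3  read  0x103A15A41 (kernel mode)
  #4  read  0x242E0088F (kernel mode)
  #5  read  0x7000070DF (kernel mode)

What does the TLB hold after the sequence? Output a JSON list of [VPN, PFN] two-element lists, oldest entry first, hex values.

Trace:
#0 VA=0x74001F705 (r,kernel):
  L0: frame=0x12 idx=29 entry=0x14007 [P=1 RW=1 US=1 PS=0]
  L1: frame=0x14 idx=0 entry=0x15007 [P=1 RW=1 US=1 PS=0]
  L2: frame=0x15 idx=31 entry=0x18007 [P=1 RW=1 US=1 PS=0]
  ✓ 0x18705  — 3 lookups
#1 VA=0x5C34046A4 (r,kernel):
  L0: frame=0x12 idx=23 entry=0x1C007 [P=1 RW=1 US=1 PS=0]
  L1: frame=0x1C idx=26 entry=0x1F007 [P=1 RW=1 US=1 PS=0]
  L2: frame=0x1F idx=4 entry=0x21007 [P=1 RW=1 US=1 PS=0]
  ✓ 0x216A4  — 3 lookups
#2 VA=0x40260B69D (r,kernel):
  L0: frame=0x12 idx=16 entry=0x25007 [P=1 RW=1 US=1 PS=0]
  L1: frame=0x25 idx=19 entry=0x26007 [P=1 RW=1 US=1 PS=0]
  L2: frame=0x26 idx=11 entry=0x2A007 [P=1 RW=1 US=1 PS=0]
  ✓ 0x2A69D  — 3 lookups
#3 VA=0x103A15A41 (r,kernel):
  L0: frame=0x12 idx=4 entry=0x2E007 [P=1 RW=1 US=1 PS=0]
  L1: frame=0x2E idx=29 entry=0x31007 [P=1 RW=1 US=1 PS=0]
  L2: frame=0x31 idx=21 entry=0x33007 [P=1 RW=1 US=1 PS=0]
  ✓ 0x33A41  — 3 lookups
#4 VA=0x242E0088F (r,kernel):
  L0: frame=0x12 idx=9 entry=0x35007 [P=1 RW=1 US=1 PS=0]
  L1: frame=0x35 idx=23 entry=0x47002 [P=0 RW=1 US=0 PS=0]
  ⇒ fault: PAGE_NOT_PRESENT  — 2 lookups
#5 VA=0x7000070DF (r,kernel):
  L0: frame=0x12 idx=28 entry=0x38007 [P=1 RW=1 US=1 PS=0]
  L1: frame=0x38 idx=0 entry=0x39007 [P=1 RW=1 US=1 PS=0]
  L2: frame=0x39 idx=7 entry=0x3B007 [P=1 RW=1 US=1 PS=0]
  ✓ 0x3B0DF  — 3 lookups

TLB: [["0x103A15", "0x33"], ["0x700007", "0x3B"]]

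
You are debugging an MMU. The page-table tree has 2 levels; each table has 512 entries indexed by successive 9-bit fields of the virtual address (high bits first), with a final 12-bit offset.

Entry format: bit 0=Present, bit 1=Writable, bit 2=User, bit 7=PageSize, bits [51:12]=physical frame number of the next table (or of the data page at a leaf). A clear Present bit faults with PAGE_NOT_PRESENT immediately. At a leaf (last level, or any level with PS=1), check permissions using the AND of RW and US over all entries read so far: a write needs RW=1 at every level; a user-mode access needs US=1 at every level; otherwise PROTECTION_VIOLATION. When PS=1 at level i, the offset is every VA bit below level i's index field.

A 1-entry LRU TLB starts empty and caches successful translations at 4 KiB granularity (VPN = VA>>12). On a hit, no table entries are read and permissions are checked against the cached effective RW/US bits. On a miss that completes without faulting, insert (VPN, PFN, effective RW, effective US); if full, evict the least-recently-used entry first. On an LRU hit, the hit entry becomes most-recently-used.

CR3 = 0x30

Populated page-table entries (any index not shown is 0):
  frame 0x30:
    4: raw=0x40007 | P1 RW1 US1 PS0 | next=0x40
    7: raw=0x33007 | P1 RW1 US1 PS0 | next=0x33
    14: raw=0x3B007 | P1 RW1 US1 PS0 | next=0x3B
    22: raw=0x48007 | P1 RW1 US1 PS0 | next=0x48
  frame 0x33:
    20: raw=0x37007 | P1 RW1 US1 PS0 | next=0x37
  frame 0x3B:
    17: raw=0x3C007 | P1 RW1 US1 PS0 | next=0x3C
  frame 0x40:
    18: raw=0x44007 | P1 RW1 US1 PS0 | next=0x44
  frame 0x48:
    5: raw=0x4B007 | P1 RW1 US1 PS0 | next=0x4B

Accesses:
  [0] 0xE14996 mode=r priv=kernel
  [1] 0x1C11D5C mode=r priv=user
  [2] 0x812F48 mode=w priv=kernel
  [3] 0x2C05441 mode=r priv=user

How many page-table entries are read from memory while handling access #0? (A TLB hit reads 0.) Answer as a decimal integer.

Trace:
#0 VA=0xE14996 (r,kernel):
  lvl0: tbl 0x30, slot 7 ⇒ 0x33007 (P1/RW1/US1/PS0)
  lvl1: tbl 0x33, slot 20 ⇒ 0x37007 (P1/RW1/US1/PS0)
  ✓ 0x37996  — 2 lookups
#1 VA=0x1C11D5C (r,user):
  lvl0: tbl 0x30, slot 14 ⇒ 0x3B007 (P1/RW1/US1/PS0)
  lvl1: tbl 0x3B, slot 17 ⇒ 0x3C007 (P1/RW1/US1/PS0)
  ✓ 0x3CD5C  — 2 lookups
#2 VA=0x812F48 (w,kernel):
  lvl0: tbl 0x30, slot 4 ⇒ 0x40007 (P1/RW1/US1/PS0)
  lvl1: tbl 0x40, slot 18 ⇒ 0x44007 (P1/RW1/US1/PS0)
  ✓ 0x44F48  — 2 lookups
#3 VA=0x2C05441 (r,user):
  lvl0: tbl 0x30, slot 22 ⇒ 0x48007 (P1/RW1/US1/PS0)
  lvl1: tbl 0x48, slot 5 ⇒ 0x4B007 (P1/RW1/US1/PS0)
  ✓ 0x4B441  — 2 lookups

Entries read for #0: 2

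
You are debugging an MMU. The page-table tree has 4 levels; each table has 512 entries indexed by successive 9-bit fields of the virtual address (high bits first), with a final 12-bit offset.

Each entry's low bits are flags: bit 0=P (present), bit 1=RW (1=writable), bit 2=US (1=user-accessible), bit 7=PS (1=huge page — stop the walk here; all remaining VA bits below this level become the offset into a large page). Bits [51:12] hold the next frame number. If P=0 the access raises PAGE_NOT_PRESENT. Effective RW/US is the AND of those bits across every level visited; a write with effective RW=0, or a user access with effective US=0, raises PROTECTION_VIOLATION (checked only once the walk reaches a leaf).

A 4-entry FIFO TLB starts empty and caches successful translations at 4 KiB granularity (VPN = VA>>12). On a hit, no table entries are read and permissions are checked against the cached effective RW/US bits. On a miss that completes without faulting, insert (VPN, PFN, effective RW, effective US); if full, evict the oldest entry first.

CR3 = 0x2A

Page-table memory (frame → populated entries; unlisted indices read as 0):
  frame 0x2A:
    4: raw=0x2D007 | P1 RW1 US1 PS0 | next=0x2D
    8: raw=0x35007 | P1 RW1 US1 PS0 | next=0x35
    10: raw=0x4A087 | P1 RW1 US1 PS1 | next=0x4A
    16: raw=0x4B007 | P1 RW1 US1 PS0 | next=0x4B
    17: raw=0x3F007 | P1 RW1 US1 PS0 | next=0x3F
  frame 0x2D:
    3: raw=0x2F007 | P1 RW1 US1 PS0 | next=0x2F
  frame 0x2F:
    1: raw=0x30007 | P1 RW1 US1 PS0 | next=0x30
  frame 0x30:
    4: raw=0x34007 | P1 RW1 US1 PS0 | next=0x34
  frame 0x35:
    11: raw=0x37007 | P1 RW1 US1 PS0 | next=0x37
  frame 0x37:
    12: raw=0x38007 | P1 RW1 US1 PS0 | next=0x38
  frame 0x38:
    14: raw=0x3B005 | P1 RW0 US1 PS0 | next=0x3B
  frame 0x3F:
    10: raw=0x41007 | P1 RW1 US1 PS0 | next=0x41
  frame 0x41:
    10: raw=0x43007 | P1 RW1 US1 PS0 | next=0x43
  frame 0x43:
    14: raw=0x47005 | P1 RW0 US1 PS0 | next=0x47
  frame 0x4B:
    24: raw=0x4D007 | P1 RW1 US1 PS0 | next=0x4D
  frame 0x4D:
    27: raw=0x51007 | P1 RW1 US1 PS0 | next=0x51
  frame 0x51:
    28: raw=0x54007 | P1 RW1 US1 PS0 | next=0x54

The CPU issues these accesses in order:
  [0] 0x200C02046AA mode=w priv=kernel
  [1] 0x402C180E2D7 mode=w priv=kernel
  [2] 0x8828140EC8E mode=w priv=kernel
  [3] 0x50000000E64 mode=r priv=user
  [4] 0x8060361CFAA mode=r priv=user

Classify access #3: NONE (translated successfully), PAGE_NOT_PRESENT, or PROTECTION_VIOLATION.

Walk each access:
#0 VA=0x200C02046AA (w,kernel):
  L0: frame=0x2A idx=4 entry=0x2D007 [P=1 RW=1 US=1 PS=0]
  L1: frame=0x2D idx=3 entry=0x2F007 [P=1 RW=1 US=1 PS=0]
  L2: frame=0x2F idx=1 entry=0x30007 [P=1 RW=1 US=1 PS=0]
  L3: frame=0x30 idx=4 entry=0x34007 [P=1 RW=1 US=1 PS=0]
  ⇒ phys 0x346AA  [4 reads]
#1 VA=0x402C180E2D7 (w,kernel):
  L0: frame=0x2A idx=8 entry=0x35007 [P=1 RW=1 US=1 PS=0]
  L1: frame=0x35 idx=11 entry=0x37007 [P=1 RW=1 US=1 PS=0]
  L2: frame=0x37 idx=12 entry=0x38007 [P=1 RW=1 US=1 PS=0]
  L3: frame=0x38 idx=14 entry=0x3B005 [P=1 RW=0 US=1 PS=0]
  ✗ PROTECTION_VIOLATION  [4 reads]
#2 VA=0x8828140EC8E (w,kernel):
  L0: frame=0x2A idx=17 entry=0x3F007 [P=1 RW=1 US=1 PS=0]
  L1: frame=0x3F idx=10 entry=0x41007 [P=1 RW=1 US=1 PS=0]
  L2: frame=0x41 idx=10 entry=0x43007 [P=1 RW=1 US=1 PS=0]
  L3: frame=0x43 idx=14 entry=0x47005 [P=1 RW=0 US=1 PS=0]
  ✗ PROTECTION_VIOLATION  [4 reads]
#3 VA=0x50000000E64 (r,user):
  L0: frame=0x2A idx=10 entry=0x4A087 [P=1 RW=1 US=1 PS=1]
  ⇒ phys 0x4AE64 (huge @L0)  [1 reads]
#4 VA=0x8060361CFAA (r,user):
  L0: frame=0x2A idx=16 entry=0x4B007 [P=1 RW=1 US=1 PS=0]
  L1: frame=0x4B idx=24 entry=0x4D007 [P=1 RW=1 US=1 PS=0]
  L2: frame=0x4D idx=27 entry=0x51007 [P=1 RW=1 US=1 PS=0]
  L3: frame=0x51 idx=28 entry=0x54007 [P=1 RW=1 US=1 PS=0]
  ⇒ phys 0x54FAA  [4 reads]

Access #3 fault: NONE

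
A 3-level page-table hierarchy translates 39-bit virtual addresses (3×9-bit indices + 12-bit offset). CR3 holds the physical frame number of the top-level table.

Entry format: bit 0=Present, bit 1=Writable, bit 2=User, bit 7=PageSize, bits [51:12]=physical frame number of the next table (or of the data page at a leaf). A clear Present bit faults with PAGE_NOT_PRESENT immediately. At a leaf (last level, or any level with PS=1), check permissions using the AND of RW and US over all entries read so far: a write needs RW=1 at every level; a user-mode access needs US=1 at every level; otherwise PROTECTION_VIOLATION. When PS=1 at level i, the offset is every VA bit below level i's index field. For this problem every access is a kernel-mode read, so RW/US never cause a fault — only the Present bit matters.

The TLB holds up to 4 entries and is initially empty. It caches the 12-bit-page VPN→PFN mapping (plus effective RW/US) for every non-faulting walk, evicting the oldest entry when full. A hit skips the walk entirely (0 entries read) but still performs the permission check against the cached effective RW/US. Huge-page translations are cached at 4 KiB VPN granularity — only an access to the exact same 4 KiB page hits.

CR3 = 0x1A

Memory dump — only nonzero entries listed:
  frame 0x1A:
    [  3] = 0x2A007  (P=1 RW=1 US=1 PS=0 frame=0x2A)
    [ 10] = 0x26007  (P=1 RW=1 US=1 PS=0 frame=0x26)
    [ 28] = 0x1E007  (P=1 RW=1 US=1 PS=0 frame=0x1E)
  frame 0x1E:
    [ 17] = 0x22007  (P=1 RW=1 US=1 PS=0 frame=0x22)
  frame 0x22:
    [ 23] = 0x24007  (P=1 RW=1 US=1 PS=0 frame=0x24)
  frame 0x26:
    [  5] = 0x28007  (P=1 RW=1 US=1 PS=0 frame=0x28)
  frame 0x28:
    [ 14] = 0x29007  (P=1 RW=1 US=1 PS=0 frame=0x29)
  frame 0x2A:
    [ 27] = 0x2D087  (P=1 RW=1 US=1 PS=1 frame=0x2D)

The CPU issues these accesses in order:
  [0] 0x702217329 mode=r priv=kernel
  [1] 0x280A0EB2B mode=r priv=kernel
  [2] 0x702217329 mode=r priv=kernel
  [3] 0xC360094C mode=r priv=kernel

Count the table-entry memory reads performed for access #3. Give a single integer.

Per-access translation:
#0 VA=0x702217329 (r,kernel):
  [0] read 0x1A idx=28: raw=0x1E007 flags P=1 W=1 U=1 S=0
  [1] read 0x1E idx=17: raw=0x22007 flags P=1 W=1 U=1 S=0
  [2] read 0x22 idx=23: raw=0x24007 flags P=1 W=1 U=1 S=0
  → PA=0x24329  (3 entries read)
#1 VA=0x280A0EB2B (r,kernel):
  [0] read 0x1A idx=10: raw=0x26007 flags P=1 W=1 U=1 S=0
  [1] read 0x26 idx=5: raw=0x28007 flags P=1 W=1 U=1 S=0
  [2] read 0x28 idx=14: raw=0x29007 flags P=1 W=1 U=1 S=0
  → PA=0x29B2B  (3 entries read)
#2 VA=0x702217329 (r,kernel):
  TLB hit vpn=0x702217 → PA=0x24329
#3 VA=0xC360094C (r,kernel):
  [0] read 0x1A idx=3: raw=0x2A007 flags P=1 W=1 U=1 S=0
  [1] read 0x2A idx=27: raw=0x2D087 flags P=1 W=1 U=1 S=1
  → PA=0x2D94C (huge @L1)  (2 entries read)

Entries read for #3: 2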